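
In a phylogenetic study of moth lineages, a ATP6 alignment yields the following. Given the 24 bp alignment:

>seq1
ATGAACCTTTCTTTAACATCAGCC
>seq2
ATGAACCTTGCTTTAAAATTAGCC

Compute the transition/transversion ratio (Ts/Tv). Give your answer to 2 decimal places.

0.50

Transitions are A↔G and C↔T; transversions are all other mismatches.
Transitions: 1. Transversions: 2.
R = 1/2 = 0.50.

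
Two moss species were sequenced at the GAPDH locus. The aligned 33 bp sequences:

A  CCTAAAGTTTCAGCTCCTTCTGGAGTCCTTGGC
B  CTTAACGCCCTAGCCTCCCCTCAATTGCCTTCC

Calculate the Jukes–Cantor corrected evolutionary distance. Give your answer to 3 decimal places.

The sequences differ at 17 of 33 sites, so p = 17/33 ≈ 0.515152.
d = −(3/4) ln(1 − 4p/3) = −0.75 ln(1 − 0.686869) = −0.75 ln(0.313131)
  = −0.75 × (-1.161134) = 0.870851 substitutions/site.

0.871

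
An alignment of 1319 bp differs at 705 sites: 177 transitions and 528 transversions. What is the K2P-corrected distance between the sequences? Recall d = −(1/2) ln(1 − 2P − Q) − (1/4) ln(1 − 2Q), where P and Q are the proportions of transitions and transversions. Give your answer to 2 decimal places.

0.96

P = 177/1319 ≈ 0.134193 and Q = 528/1319 ≈ 0.400303.
Under the Kimura two-parameter model, d = −½ ln(1 − 2P − Q) − ¼ ln(1 − 2Q).
1 − 2P − Q = 0.331311, giving −½ ln(0.331311) = 0.552349.
1 − 2Q = 0.199394, giving −¼ ln(0.199394) = 0.403118.
d = 0.552349 + 0.403118 = 0.955467.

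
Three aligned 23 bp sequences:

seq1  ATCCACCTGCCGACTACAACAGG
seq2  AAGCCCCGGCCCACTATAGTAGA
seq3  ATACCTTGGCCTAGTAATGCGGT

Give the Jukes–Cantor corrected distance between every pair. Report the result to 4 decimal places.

seq1–seq2: 9/23 sites differ → p ≈ 0.391304, d = −0.75 ln(1 − 0.521739) = 0.553199 ≈ 0.5532.
seq1–seq3: 12/23 sites differ → p ≈ 0.521739, d = −0.75 ln(1 − 0.695652) = 0.892188 ≈ 0.8922.
seq2–seq3: 11/23 sites differ → p ≈ 0.478261, d = −0.75 ln(1 − 0.637681) = 0.761423 ≈ 0.7614.

d(seq1,seq2) = 0.5532, d(seq1,seq3) = 0.8922, d(seq2,seq3) = 0.7614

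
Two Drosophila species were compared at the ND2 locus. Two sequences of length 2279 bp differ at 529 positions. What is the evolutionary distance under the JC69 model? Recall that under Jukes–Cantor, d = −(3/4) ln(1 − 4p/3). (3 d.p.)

0.278

p = 529/2279 ≈ 0.232119.
d = −(3/4) ln(1 − 4p/3) = −0.75 ln(1 − 0.309492) = −0.75 ln(0.690508)
  = −0.75 × (-0.370328) = 0.277746 substitutions/site.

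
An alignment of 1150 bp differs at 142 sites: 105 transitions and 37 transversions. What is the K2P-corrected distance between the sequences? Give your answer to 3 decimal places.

0.138

P = 105/1150 ≈ 0.091304 and Q = 37/1150 ≈ 0.032174.
Under the Kimura two-parameter model, d = −½ ln(1 − 2P − Q) − ¼ ln(1 − 2Q).
1 − 2P − Q = 0.785218, giving −½ ln(0.785218) = 0.120897.
1 − 2Q = 0.935652, giving −¼ ln(0.935652) = 0.016628.
d = 0.120897 + 0.016628 = 0.137525.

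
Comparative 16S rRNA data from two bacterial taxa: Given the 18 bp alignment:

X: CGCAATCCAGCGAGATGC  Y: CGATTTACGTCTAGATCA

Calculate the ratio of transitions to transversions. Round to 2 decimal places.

0.13

Transitions are A↔G and C↔T; transversions are all other mismatches.
Transitions: 1. Transversions: 8.
R = 1/8 = 0.125 ≈ 0.13 (to 2 d.p.).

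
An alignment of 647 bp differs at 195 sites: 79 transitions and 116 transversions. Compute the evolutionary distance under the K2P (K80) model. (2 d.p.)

0.39

P = 79/647 ≈ 0.122102 and Q = 116/647 ≈ 0.179289.
Under the Kimura two-parameter model, d = −½ ln(1 − 2P − Q) − ¼ ln(1 − 2Q).
1 − 2P − Q = 0.576507, giving −½ ln(0.576507) = 0.275384.
1 − 2Q = 0.641422, giving −¼ ln(0.641422) = 0.111017.
d = 0.275384 + 0.111017 = 0.386401.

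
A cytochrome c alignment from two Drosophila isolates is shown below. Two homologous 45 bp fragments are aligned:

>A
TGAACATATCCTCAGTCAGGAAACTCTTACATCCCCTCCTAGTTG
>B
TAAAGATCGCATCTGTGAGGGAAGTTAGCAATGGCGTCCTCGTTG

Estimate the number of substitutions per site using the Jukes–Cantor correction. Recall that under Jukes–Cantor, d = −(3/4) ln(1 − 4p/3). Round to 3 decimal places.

0.572

The sequences differ at 18 of 45 sites, so p = 18/45 = 0.4.
d = −(3/4) ln(1 − 4p/3) = −0.75 ln(1 − 0.533333) = −0.75 ln(0.466667)
  = −0.75 × (-0.762139) = 0.571604 substitutions/site.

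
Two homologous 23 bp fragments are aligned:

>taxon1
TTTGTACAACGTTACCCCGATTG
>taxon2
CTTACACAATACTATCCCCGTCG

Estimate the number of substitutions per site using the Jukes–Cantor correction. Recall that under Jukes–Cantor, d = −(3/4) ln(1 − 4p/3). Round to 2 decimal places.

0.65

The sequences differ at 10 of 23 sites (1, 4, 5, 10, 11, 12, 15, 19, 20, 22), so p = 10/23 ≈ 0.434783.
d = −(3/4) ln(1 − 4p/3) = −0.75 ln(1 − 0.579711) = −0.75 ln(0.420289)
  = −0.75 × (-0.866813) = 0.650110 substitutions/site.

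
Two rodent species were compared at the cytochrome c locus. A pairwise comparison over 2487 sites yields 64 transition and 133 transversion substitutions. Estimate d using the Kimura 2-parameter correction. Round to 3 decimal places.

0.084

P = 64/2487 ≈ 0.025734 and Q = 133/2487 ≈ 0.053478.
Under the Kimura two-parameter model, d = −½ ln(1 − 2P − Q) − ¼ ln(1 − 2Q).
1 − 2P − Q = 0.895054, giving −½ ln(0.895054) = 0.055436.
1 − 2Q = 0.893044, giving −¼ ln(0.893044) = 0.028280.
d = 0.055436 + 0.028280 = 0.083716.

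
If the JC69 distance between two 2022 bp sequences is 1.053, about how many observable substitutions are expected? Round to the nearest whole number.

1144

Invert JC69: p = (3/4)(1 − e^(−4d/3)) = 0.75 × (1 − e^(-1.404)) = 0.75 × (1 − 0.245613) = 0.565790.
Expected differing sites = pL ≈ 0.565790 × 2022 = 1144.02738 ≈ 1144.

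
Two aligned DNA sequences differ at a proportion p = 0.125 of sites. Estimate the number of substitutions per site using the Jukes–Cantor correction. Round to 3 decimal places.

0.137

d = −(3/4) ln(1 − 4p/3) = −0.75 ln(1 − 0.166667) = −0.75 ln(0.833333)
  = −0.75 × (-0.182322) = 0.136742 substitutions/site.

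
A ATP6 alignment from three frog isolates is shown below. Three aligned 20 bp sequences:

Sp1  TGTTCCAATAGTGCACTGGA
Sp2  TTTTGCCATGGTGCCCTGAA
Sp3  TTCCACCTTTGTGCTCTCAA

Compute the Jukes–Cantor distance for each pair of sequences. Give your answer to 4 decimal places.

Sp1–Sp2: 6/20 sites differ → p = 0.3, d = −0.75 ln(1 − 0.4) = 0.383119 ≈ 0.3831.
Sp1–Sp3: 10/20 sites differ → p = 0.5, d = −0.75 ln(1 − 0.666667) = 0.823960 ≈ 0.8240.
Sp2–Sp3: 7/20 sites differ → p = 0.35, d = −0.75 ln(1 − 0.466667) = 0.471457 ≈ 0.4715.

d(Sp1,Sp2) = 0.3831, d(Sp1,Sp3) = 0.8240, d(Sp2,Sp3) = 0.4715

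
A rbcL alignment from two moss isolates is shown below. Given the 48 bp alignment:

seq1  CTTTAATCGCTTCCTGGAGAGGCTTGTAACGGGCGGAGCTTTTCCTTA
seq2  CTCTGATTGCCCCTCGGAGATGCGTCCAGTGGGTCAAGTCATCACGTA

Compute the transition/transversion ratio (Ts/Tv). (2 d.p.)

2.14

Transitions are A↔G and C↔T; transversions are all other mismatches.
Transitions: 15. Transversions: 7.
R = 15/7 = 2.142857… ≈ 2.14 (to 2 d.p.).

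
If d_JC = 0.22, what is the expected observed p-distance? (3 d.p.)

p = (3/4)(1 − e^(−4d/3)) = 0.75 × (1 − e^(-0.293333)) = 0.75 × (1 − 0.745774) = 0.190670.

0.191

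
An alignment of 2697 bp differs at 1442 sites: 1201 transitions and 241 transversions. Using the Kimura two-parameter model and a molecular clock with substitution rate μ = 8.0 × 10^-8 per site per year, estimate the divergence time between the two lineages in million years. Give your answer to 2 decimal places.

P = 1201/2697 ≈ 0.44531 and Q = 241/2697 ≈ 0.089359.
Under the Kimura two-parameter model, d = −½ ln(1 − 2P − Q) − ¼ ln(1 − 2Q).
1 − 2P − Q = 0.020021, giving −½ ln(0.020021) = 1.955487.
1 − 2Q = 0.821282, giving −¼ ln(0.821282) = 0.049222.
d = 1.955487 + 0.049222 = 2.004709.
Under a molecular clock d = 2μt, so t = d/(2μ) = 2.004709 / (2 × 8.0 × 10^-8) = 12.53 million years.

12.53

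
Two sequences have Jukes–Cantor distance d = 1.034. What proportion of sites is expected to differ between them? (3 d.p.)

p = (3/4)(1 − e^(−4d/3)) = 0.75 × (1 − e^(-1.378667)) = 0.75 × (1 − 0.251914) = 0.561065.

0.561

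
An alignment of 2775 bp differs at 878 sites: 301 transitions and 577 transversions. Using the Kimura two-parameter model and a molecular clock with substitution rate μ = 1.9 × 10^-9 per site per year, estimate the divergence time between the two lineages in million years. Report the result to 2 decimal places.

108.15

P = 301/2775 ≈ 0.108468 and Q = 577/2775 ≈ 0.207928.
Under the Kimura two-parameter model, d = −½ ln(1 − 2P − Q) − ¼ ln(1 − 2Q).
1 − 2P − Q = 0.575136, giving −½ ln(0.575136) = 0.276574.
1 − 2Q = 0.584144, giving −¼ ln(0.584144) = 0.134402.
d = 0.276574 + 0.134402 = 0.410976.
Under a molecular clock d = 2μt, so t = d/(2μ) = 0.410976 / (2 × 1.9 × 10^-9) = 108.15 million years.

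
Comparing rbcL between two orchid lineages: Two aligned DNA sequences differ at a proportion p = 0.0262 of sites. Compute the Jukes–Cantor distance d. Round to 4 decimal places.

0.0267

d = −(3/4) ln(1 − 4p/3) = −0.75 ln(1 − 0.034933) = −0.75 ln(0.965067)
  = −0.75 × (-0.035558) = 0.026669 substitutions/site.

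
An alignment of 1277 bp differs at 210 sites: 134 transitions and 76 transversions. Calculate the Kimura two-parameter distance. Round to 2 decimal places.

P = 134/1277 ≈ 0.104933 and Q = 76/1277 ≈ 0.059514.
Under the Kimura two-parameter model, d = −½ ln(1 − 2P − Q) − ¼ ln(1 − 2Q).
1 − 2P − Q = 0.73062, giving −½ ln(0.73062) = 0.156931.
1 − 2Q = 0.880972, giving −¼ ln(0.880972) = 0.031682.
d = 0.156931 + 0.031682 = 0.188613.

0.19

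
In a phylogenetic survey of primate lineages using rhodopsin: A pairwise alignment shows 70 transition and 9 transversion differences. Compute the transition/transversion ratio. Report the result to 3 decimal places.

7.778

R = 70/9 = 7.777777… ≈ 7.778 (to 3 d.p.).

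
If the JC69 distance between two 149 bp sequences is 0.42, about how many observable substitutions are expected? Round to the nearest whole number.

Invert JC69: p = (3/4)(1 − e^(−4d/3)) = 0.75 × (1 − e^(-0.56)) = 0.75 × (1 − 0.571209) = 0.321593.
Expected differing sites = pL ≈ 0.321593 × 149 = 47.917357 ≈ 48.

48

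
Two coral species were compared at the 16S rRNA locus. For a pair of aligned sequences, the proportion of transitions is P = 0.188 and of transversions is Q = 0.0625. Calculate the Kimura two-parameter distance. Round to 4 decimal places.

0.3220

Under the Kimura two-parameter model, d = −½ ln(1 − 2P − Q) − ¼ ln(1 − 2Q).
1 − 2P − Q = 0.5615, giving −½ ln(0.5615) = 0.288572.
1 − 2Q = 0.875, giving −¼ ln(0.875) = 0.033383.
d = 0.288572 + 0.033383 = 0.321955.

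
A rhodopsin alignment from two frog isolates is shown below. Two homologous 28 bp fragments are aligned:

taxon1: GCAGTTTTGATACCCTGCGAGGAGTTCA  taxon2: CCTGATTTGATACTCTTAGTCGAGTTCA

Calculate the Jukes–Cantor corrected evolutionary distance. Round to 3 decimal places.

The sequences differ at 8 of 28 sites (1, 3, 5, 14, 17, 18, 20, 21), so p = 8/28 ≈ 0.285714.
d = −(3/4) ln(1 − 4p/3) = −0.75 ln(1 − 0.380952) = −0.75 ln(0.619048)
  = −0.75 × (-0.479572) = 0.359679 substitutions/site.

0.360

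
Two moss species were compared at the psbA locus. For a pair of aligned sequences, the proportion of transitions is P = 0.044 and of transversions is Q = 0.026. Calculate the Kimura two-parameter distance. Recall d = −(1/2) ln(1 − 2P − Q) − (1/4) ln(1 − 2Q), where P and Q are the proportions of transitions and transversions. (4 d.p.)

0.0739

Under the Kimura two-parameter model, d = −½ ln(1 − 2P − Q) − ¼ ln(1 − 2Q).
1 − 2P − Q = 0.886, giving −½ ln(0.886) = 0.060519.
1 − 2Q = 0.948, giving −¼ ln(0.948) = 0.013350.
d = 0.060519 + 0.013350 = 0.073869.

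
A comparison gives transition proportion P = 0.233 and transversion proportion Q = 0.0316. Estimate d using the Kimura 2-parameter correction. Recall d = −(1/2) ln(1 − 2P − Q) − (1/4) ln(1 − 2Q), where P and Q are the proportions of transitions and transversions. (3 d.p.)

0.361

Under the Kimura two-parameter model, d = −½ ln(1 − 2P − Q) − ¼ ln(1 − 2Q).
1 − 2P − Q = 0.5024, giving −½ ln(0.5024) = 0.344179.
1 − 2Q = 0.9368, giving −¼ ln(0.9368) = 0.016321.
d = 0.344179 + 0.016321 = 0.360500.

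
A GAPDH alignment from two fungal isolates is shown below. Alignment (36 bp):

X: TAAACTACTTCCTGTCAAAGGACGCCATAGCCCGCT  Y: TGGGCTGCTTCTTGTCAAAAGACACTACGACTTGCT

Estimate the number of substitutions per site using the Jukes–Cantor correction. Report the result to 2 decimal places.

0.49

The sequences differ at 13 of 36 sites, so p = 13/36 ≈ 0.361111.
d = −(3/4) ln(1 − 4p/3) = −0.75 ln(1 − 0.481481) = −0.75 ln(0.518519)
  = −0.75 × (-0.656779) = 0.492584 substitutions/site.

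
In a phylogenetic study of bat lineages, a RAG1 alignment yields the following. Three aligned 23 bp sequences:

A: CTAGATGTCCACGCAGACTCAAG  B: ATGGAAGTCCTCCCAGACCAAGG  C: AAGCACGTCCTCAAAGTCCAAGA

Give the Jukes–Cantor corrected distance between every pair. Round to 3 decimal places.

d(A,B) = 0.467, d(A,C) = 1.051, d(B,C) = 0.390

A–B: 8/23 sites differ → p ≈ 0.347826, d = −0.75 ln(1 − 0.463768) = 0.467391 ≈ 0.467.
A–C: 13/23 sites differ → p ≈ 0.565217, d = −0.75 ln(1 − 0.753623) = 1.050669 ≈ 1.051.
B–C: 7/23 sites differ → p ≈ 0.304348, d = −0.75 ln(1 − 0.405797) = 0.390401 ≈ 0.390.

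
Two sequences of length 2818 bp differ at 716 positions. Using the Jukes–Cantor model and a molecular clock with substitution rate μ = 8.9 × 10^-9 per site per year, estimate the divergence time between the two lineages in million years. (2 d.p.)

p = 716/2818 ≈ 0.254081.
d = −(3/4) ln(1 − 4p/3) = −0.75 ln(1 − 0.338775) = −0.75 ln(0.661225)
  = −0.75 × (-0.413661) = 0.310246 substitutions/site.
Under a molecular clock d = 2μt, so t = d/(2μ) = 0.310246 / (2 × 8.9 × 10^-9) = 17.43 million years.

17.43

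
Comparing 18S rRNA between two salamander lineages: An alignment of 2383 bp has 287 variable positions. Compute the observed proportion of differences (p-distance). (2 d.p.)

0.12

p = 287/2383 = 0.120436… ≈ 0.12 (to 2 d.p.).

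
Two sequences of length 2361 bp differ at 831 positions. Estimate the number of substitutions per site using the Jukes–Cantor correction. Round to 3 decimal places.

0.475

p = 831/2361 ≈ 0.35197.
d = −(3/4) ln(1 − 4p/3) = −0.75 ln(1 − 0.469293) = −0.75 ln(0.530707)
  = −0.75 × (-0.633545) = 0.475159 substitutions/site.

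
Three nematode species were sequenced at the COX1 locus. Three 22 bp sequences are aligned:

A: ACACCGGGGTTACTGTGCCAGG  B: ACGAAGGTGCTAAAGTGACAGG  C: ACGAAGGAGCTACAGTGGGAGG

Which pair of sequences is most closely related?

A–B: 8/22 differ, p = 0.364, d = 0.497.
A–C: 8/22 differ, p = 0.364, d = 0.497.
B–C: 4/22 differ, p = 0.182, d = 0.208.
The smallest distance is between B and C.

B and C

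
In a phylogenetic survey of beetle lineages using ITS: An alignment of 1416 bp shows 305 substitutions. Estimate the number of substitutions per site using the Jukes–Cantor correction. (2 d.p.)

0.25

p = 305/1416 ≈ 0.215395.
d = −(3/4) ln(1 − 4p/3) = −0.75 ln(1 − 0.287193) = −0.75 ln(0.712807)
  = −0.75 × (-0.338545) = 0.253909 substitutions/site.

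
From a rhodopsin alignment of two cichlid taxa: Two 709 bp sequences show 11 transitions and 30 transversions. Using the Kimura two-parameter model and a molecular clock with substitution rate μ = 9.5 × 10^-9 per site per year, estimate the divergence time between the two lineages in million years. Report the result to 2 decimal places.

3.17

P = 11/709 ≈ 0.015515 and Q = 30/709 ≈ 0.042313.
Under the Kimura two-parameter model, d = −½ ln(1 − 2P − Q) − ¼ ln(1 − 2Q).
1 − 2P − Q = 0.926657, giving −½ ln(0.926657) = 0.038086.
1 − 2Q = 0.915374, giving −¼ ln(0.915374) = 0.022106.
d = 0.038086 + 0.022106 = 0.060192.
Under a molecular clock d = 2μt, so t = d/(2μ) = 0.060192 / (2 × 9.5 × 10^-9) = 3.17 million years.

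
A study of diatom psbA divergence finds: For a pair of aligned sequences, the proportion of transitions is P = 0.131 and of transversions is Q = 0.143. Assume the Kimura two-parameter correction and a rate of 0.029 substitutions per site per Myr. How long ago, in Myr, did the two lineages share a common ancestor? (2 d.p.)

5.93

Under the Kimura two-parameter model, d = −½ ln(1 − 2P − Q) − ¼ ln(1 − 2Q).
1 − 2P − Q = 0.595, giving −½ ln(0.595) = 0.259597.
1 − 2Q = 0.714, giving −¼ ln(0.714) = 0.084218.
d = 0.259597 + 0.084218 = 0.343815.
Under a molecular clock d = 2μt, so t = d/(2μ) = 0.343815 / (2 × 0.029) = 5.93 Myr.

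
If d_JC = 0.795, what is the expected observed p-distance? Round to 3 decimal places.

0.490

p = (3/4)(1 − e^(−4d/3)) = 0.75 × (1 − e^(-1.06)) = 0.75 × (1 − 0.346456) = 0.490158.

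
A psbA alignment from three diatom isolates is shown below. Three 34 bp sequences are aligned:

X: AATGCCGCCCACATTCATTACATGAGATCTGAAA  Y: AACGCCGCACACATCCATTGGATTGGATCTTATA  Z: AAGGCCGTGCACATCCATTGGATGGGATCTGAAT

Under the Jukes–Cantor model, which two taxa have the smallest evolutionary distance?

Y and Z

X–Y: 9/34 differ, p = 0.265, d = 0.326.
X–Z: 8/34 differ, p = 0.235, d = 0.282.
Y–Z: 7/34 differ, p = 0.206, d = 0.241.
The smallest distance is between Y and Z.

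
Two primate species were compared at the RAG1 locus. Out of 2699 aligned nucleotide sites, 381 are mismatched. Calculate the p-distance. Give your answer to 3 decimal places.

p = 381/2699 = 0.141163… ≈ 0.141 (to 3 d.p.).

0.141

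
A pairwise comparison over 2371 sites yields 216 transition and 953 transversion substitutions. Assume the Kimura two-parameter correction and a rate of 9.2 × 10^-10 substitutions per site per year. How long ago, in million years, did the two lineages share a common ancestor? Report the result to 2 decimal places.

P = 216/2371 ≈ 0.091101 and Q = 953/2371 ≈ 0.40194.
Under the Kimura two-parameter model, d = −½ ln(1 − 2P − Q) − ¼ ln(1 − 2Q).
1 − 2P − Q = 0.415858, giving −½ ln(0.415858) = 0.438706.
1 − 2Q = 0.19612, giving −¼ ln(0.19612) = 0.407257.
d = 0.438706 + 0.407257 = 0.845963.
Under a molecular clock d = 2μt, so t = d/(2μ) = 0.845963 / (2 × 9.2 × 10^-10) = 459.76 million years.

459.76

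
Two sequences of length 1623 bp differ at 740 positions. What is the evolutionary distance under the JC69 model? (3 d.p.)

0.702

p = 740/1623 ≈ 0.455946.
d = −(3/4) ln(1 − 4p/3) = −0.75 ln(1 − 0.607928) = −0.75 ln(0.392072)
  = −0.75 × (-0.936310) = 0.702233 substitutions/site.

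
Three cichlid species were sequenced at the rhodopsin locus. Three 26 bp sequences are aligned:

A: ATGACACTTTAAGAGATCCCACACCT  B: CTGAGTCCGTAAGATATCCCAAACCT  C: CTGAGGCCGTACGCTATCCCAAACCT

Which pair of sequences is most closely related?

B and C

A–B: 7/26 differ, p = 0.269, d = 0.334.
A–C: 9/26 differ, p = 0.346, d = 0.464.
B–C: 3/26 differ, p = 0.115, d = 0.125.
The smallest distance is between B and C.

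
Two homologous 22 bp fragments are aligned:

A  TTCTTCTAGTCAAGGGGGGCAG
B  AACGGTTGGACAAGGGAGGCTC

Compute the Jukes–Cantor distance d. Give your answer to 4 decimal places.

0.6987

The sequences differ at 10 of 22 sites (1, 2, 4, 5, 6, 8, 10, 17, 21, 22), so p = 10/22 ≈ 0.454545.
d = −(3/4) ln(1 − 4p/3) = −0.75 ln(1 − 0.60606) = −0.75 ln(0.39394)
  = −0.75 × (-0.931557) = 0.698668 substitutions/site.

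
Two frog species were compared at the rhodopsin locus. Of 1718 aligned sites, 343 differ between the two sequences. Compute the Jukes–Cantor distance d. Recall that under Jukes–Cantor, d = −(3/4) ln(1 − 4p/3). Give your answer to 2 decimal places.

p = 343/1718 ≈ 0.199651.
d = −(3/4) ln(1 − 4p/3) = −0.75 ln(1 − 0.266201) = −0.75 ln(0.733799)
  = −0.75 × (-0.309520) = 0.232140 substitutions/site.

0.23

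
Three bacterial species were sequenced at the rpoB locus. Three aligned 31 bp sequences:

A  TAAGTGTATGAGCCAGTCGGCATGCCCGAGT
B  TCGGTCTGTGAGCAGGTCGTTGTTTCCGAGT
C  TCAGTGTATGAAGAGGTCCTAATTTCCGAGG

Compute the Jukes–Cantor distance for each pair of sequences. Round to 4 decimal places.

A–B: 11/31 sites differ → p ≈ 0.354839, d = −0.75 ln(1 − 0.473119) = 0.480585 ≈ 0.4806.
A–C: 11/31 sites differ → p ≈ 0.354839, d = −0.75 ln(1 − 0.473119) = 0.480585 ≈ 0.4806.
B–C: 9/31 sites differ → p ≈ 0.290323, d = −0.75 ln(1 − 0.387097) = 0.367161 ≈ 0.3672.

d(A,B) = 0.4806, d(A,C) = 0.4806, d(B,C) = 0.3672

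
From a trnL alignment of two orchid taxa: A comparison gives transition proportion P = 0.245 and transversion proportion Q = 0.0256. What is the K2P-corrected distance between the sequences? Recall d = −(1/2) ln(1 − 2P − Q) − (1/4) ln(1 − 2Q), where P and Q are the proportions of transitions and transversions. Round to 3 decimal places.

Under the Kimura two-parameter model, d = −½ ln(1 − 2P − Q) − ¼ ln(1 − 2Q).
1 − 2P − Q = 0.4844, giving −½ ln(0.4844) = 0.362422.
1 − 2Q = 0.9488, giving −¼ ln(0.9488) = 0.013139.
d = 0.362422 + 0.013139 = 0.375561.

0.376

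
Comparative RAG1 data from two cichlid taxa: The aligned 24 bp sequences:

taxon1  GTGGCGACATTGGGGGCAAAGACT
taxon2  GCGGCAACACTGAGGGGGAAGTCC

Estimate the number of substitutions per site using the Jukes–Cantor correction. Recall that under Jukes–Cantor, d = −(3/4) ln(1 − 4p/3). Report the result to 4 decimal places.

The sequences differ at 8 of 24 sites (2, 6, 10, 13, 17, 18, 22, 24), so p = 8/24 ≈ 0.333333.
d = −(3/4) ln(1 − 4p/3) = −0.75 ln(1 − 0.444444) = −0.75 ln(0.555556)
  = −0.75 × (-0.587786) = 0.440840 substitutions/site.

0.4408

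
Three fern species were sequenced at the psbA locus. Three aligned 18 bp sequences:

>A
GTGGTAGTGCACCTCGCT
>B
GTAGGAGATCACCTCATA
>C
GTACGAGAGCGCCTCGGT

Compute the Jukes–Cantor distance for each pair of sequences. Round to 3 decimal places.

d(A,B) = 0.548, d(A,C) = 0.441, d(B,C) = 0.441

A–B: 7/18 sites differ → p ≈ 0.388889, d = −0.75 ln(1 − 0.518519) = 0.548166 ≈ 0.548.
A–C: 6/18 sites differ → p ≈ 0.333333, d = −0.75 ln(1 − 0.444444) = 0.440839 ≈ 0.441.
B–C: 6/18 sites differ → p ≈ 0.333333, d = −0.75 ln(1 − 0.444444) = 0.440839 ≈ 0.441.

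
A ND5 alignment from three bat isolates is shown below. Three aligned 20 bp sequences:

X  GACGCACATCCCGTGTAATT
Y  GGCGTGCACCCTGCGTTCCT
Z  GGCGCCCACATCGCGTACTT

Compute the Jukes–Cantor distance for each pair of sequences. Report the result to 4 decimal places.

X–Y: 9/20 sites differ → p = 0.45, d = −0.75 ln(1 − 0.6) = 0.687218 ≈ 0.6872.
X–Z: 7/20 sites differ → p = 0.35, d = −0.75 ln(1 − 0.466667) = 0.471457 ≈ 0.4715.
Y–Z: 7/20 sites differ → p = 0.35, d = −0.75 ln(1 − 0.466667) = 0.471457 ≈ 0.4715.

d(X,Y) = 0.6872, d(X,Z) = 0.4715, d(Y,Z) = 0.4715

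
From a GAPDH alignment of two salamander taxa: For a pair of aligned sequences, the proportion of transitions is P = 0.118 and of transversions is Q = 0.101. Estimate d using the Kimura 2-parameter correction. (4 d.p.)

0.2619

Under the Kimura two-parameter model, d = −½ ln(1 − 2P − Q) − ¼ ln(1 − 2Q).
1 − 2P − Q = 0.663, giving −½ ln(0.663) = 0.205490.
1 − 2Q = 0.798, giving −¼ ln(0.798) = 0.056412.
d = 0.205490 + 0.056412 = 0.261902.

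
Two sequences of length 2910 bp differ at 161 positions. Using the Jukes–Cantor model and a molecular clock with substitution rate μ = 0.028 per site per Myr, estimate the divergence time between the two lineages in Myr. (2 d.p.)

p = 161/2910 ≈ 0.055326.
d = −(3/4) ln(1 − 4p/3) = −0.75 ln(1 − 0.073768) = −0.75 ln(0.926232)
  = −0.75 × (-0.076631) = 0.057473 substitutions/site.
Under a molecular clock d = 2μt, so t = d/(2μ) = 0.057473 / (2 × 0.028) = 1.03 Myr.

1.03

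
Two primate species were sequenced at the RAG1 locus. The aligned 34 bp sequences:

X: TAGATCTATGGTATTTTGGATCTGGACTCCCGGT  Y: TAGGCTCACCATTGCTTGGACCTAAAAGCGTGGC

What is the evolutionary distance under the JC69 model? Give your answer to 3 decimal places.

The sequences differ at 18 of 34 sites, so p = 18/34 ≈ 0.529412.
d = −(3/4) ln(1 − 4p/3) = −0.75 ln(1 − 0.705883) = −0.75 ln(0.294117)
  = −0.75 × (-1.223778) = 0.917834 substitutions/site.

0.918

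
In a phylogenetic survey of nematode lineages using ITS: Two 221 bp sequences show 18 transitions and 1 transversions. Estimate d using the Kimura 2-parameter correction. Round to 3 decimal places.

0.094

P = 18/221 ≈ 0.081448 and Q = 1/221 ≈ 0.004525.
Under the Kimura two-parameter model, d = −½ ln(1 − 2P − Q) − ¼ ln(1 − 2Q).
1 − 2P − Q = 0.832579, giving −½ ln(0.832579) = 0.091614.
1 − 2Q = 0.99095, giving −¼ ln(0.99095) = 0.002273.
d = 0.091614 + 0.002273 = 0.093887.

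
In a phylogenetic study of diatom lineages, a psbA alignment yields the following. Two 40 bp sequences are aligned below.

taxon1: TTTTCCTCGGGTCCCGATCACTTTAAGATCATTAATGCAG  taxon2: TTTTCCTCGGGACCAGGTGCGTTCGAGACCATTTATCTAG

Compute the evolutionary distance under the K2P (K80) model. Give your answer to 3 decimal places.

Of 40 sites, 5 differences are transitions and 7 are transversions, so P = 5/40 = 0.125 and Q = 7/40 = 0.175.
Under the Kimura two-parameter model, d = −½ ln(1 − 2P − Q) − ¼ ln(1 − 2Q).
1 − 2P − Q = 0.575, giving −½ ln(0.575) = 0.276693.
1 − 2Q = 0.65, giving −¼ ln(0.65) = 0.107696.
d = 0.276693 + 0.107696 = 0.384389.

0.384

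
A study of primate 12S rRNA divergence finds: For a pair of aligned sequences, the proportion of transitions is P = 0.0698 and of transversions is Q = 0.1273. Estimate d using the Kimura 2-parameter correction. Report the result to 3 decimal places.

Under the Kimura two-parameter model, d = −½ ln(1 − 2P − Q) − ¼ ln(1 − 2Q).
1 − 2P − Q = 0.7331, giving −½ ln(0.7331) = 0.155237.
1 − 2Q = 0.7454, giving −¼ ln(0.7454) = 0.073459.
d = 0.155237 + 0.073459 = 0.228696.

0.229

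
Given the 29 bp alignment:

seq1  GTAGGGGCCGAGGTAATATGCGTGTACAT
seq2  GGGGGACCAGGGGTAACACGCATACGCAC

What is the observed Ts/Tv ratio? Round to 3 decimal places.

3.333

Transitions are A↔G and C↔T; transversions are all other mismatches.
Transitions: 10. Transversions: 3.
R = 10/3 = 3.333333… ≈ 3.333 (to 3 d.p.).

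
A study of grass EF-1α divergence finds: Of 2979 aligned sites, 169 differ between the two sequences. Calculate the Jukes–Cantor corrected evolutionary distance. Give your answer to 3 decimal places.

p = 169/2979 ≈ 0.05673.
d = −(3/4) ln(1 − 4p/3) = −0.75 ln(1 − 0.07564) = −0.75 ln(0.92436)
  = −0.75 × (-0.078654) = 0.058991 substitutions/site.

0.059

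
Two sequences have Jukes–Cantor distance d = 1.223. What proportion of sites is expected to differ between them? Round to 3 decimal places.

p = (3/4)(1 − e^(−4d/3)) = 0.75 × (1 − e^(-1.630667)) = 0.75 × (1 − 0.195799) = 0.603151.

0.603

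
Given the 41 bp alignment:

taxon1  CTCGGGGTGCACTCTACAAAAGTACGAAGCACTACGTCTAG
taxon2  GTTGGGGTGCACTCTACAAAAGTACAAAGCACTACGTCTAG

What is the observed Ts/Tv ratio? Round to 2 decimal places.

Transitions are A↔G and C↔T; transversions are all other mismatches.
Transitions: 2. Transversions: 1.
R = 2/1 = 2.00.

2.00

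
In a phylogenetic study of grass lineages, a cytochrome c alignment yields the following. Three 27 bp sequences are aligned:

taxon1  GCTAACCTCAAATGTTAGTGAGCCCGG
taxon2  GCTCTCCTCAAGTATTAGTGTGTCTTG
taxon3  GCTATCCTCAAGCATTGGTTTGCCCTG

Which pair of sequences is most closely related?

taxon1–taxon2: 8/27 differ, p = 0.296, d = 0.377.
taxon1–taxon3: 8/27 differ, p = 0.296, d = 0.377.
taxon2–taxon3: 6/27 differ, p = 0.222, d = 0.264.
The smallest distance is between taxon2 and taxon3.

taxon2 and taxon3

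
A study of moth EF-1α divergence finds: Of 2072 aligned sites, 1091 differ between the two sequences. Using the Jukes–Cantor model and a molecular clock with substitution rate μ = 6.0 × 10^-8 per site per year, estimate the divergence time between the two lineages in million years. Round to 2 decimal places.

7.57

p = 1091/2072 ≈ 0.526544.
d = −(3/4) ln(1 − 4p/3) = −0.75 ln(1 − 0.702059) = −0.75 ln(0.297941)
  = −0.75 × (-1.210860) = 0.908145 substitutions/site.
Under a molecular clock d = 2μt, so t = d/(2μ) = 0.908145 / (2 × 6.0 × 10^-8) = 7.57 million years.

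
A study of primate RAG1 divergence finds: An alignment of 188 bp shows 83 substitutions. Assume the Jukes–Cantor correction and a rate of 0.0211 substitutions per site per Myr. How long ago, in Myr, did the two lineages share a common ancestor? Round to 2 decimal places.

p = 83/188 ≈ 0.441489.
d = −(3/4) ln(1 − 4p/3) = −0.75 ln(1 − 0.588652) = −0.75 ln(0.411348)
  = −0.75 × (-0.888316) = 0.666237 substitutions/site.
Under a molecular clock d = 2μt, so t = d/(2μ) = 0.666237 / (2 × 0.0211) = 15.79 Myr.

15.79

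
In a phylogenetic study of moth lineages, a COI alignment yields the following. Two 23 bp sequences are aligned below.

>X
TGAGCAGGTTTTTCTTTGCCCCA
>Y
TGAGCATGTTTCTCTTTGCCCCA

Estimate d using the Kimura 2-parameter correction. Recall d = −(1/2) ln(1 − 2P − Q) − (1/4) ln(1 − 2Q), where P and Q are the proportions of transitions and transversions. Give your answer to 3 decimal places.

0.093

Of 23 sites, 1 differences are transitions and 1 are transversions, so P = 1/23 ≈ 0.043478 and Q = 1/23 ≈ 0.043478.
Under the Kimura two-parameter model, d = −½ ln(1 − 2P − Q) − ¼ ln(1 − 2Q).
1 − 2P − Q = 0.869566, giving −½ ln(0.869566) = 0.069881.
1 − 2Q = 0.913044, giving −¼ ln(0.913044) = 0.022743.
d = 0.069881 + 0.022743 = 0.092624.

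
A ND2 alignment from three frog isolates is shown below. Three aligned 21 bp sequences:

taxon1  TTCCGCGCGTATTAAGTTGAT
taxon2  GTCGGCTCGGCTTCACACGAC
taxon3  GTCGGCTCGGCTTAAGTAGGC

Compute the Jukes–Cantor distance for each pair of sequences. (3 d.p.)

d(taxon1,taxon2) = 0.756, d(taxon1,taxon3) = 0.532, d(taxon2,taxon3) = 0.286

taxon1–taxon2: 10/21 sites differ → p ≈ 0.47619, d = −0.75 ln(1 − 0.63492) = 0.755729 ≈ 0.756.
taxon1–taxon3: 8/21 sites differ → p ≈ 0.380952, d = −0.75 ln(1 − 0.507936) = 0.531860 ≈ 0.532.
taxon2–taxon3: 5/21 sites differ → p ≈ 0.238095, d = −0.75 ln(1 − 0.31746) = 0.286451 ≈ 0.286.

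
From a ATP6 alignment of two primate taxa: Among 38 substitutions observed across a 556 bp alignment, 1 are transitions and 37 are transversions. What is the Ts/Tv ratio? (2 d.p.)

R = 1/37 = 0.027027… ≈ 0.03 (to 2 d.p.).

0.03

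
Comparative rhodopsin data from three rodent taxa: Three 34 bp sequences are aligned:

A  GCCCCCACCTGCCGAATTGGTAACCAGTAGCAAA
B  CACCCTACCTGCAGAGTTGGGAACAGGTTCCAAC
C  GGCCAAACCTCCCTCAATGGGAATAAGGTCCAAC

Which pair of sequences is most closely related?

A–B: 11/34 differ, p = 0.324, d = 0.423.
A–C: 14/34 differ, p = 0.412, d = 0.597.
B–C: 13/34 differ, p = 0.382, d = 0.535.
The smallest distance is between A and B.

A and B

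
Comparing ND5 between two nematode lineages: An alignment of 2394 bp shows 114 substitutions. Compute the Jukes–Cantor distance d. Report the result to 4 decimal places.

0.0492

p = 114/2394 ≈ 0.047619.
d = −(3/4) ln(1 − 4p/3) = −0.75 ln(1 − 0.063492) = −0.75 ln(0.936508)
  = −0.75 × (-0.065597) = 0.049198 substitutions/site.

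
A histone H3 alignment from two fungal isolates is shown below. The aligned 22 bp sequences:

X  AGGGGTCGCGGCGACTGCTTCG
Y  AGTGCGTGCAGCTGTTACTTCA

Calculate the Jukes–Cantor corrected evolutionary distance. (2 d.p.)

The sequences differ at 10 of 22 sites (3, 5, 6, 7, 10, 13, 14, 15, 17, 22), so p = 10/22 ≈ 0.454545.
d = −(3/4) ln(1 − 4p/3) = −0.75 ln(1 − 0.60606) = −0.75 ln(0.39394)
  = −0.75 × (-0.931557) = 0.698668 substitutions/site.

0.70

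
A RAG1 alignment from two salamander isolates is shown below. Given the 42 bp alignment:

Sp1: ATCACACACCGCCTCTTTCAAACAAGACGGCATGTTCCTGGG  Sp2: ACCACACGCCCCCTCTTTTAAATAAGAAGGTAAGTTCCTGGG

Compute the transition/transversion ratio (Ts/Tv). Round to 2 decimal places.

1.67

Transitions are A↔G and C↔T; transversions are all other mismatches.
Transitions: 5. Transversions: 3.
R = 5/3 = 1.666666… ≈ 1.67 (to 2 d.p.).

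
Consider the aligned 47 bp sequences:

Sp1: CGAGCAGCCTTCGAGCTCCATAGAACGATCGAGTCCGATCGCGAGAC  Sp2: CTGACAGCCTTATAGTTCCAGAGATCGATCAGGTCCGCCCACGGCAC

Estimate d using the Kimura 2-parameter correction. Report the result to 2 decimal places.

Of 47 sites, 8 differences are transitions and 7 are transversions, so P = 8/47 ≈ 0.170213 and Q = 7/47 ≈ 0.148936.
Under the Kimura two-parameter model, d = −½ ln(1 − 2P − Q) − ¼ ln(1 − 2Q).
1 − 2P − Q = 0.510638, giving −½ ln(0.510638) = 0.336047.
1 − 2Q = 0.702128, giving −¼ ln(0.702128) = 0.088410.
d = 0.336047 + 0.088410 = 0.424457.

0.42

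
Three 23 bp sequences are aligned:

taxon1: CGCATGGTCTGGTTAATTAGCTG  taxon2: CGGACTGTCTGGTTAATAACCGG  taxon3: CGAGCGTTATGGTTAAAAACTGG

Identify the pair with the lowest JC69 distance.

taxon1 and taxon2

taxon1–taxon2: 6/23 differ, p = 0.261, d = 0.321.
taxon1–taxon3: 10/23 differ, p = 0.435, d = 0.650.
taxon2–taxon3: 7/23 differ, p = 0.304, d = 0.390.
The smallest distance is between taxon1 and taxon2.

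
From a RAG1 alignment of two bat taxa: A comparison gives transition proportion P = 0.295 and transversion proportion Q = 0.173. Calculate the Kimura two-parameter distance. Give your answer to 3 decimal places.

0.826

Under the Kimura two-parameter model, d = −½ ln(1 − 2P − Q) − ¼ ln(1 − 2Q).
1 − 2P − Q = 0.237, giving −½ ln(0.237) = 0.719848.
1 − 2Q = 0.654, giving −¼ ln(0.654) = 0.106162.
d = 0.719848 + 0.106162 = 0.826010.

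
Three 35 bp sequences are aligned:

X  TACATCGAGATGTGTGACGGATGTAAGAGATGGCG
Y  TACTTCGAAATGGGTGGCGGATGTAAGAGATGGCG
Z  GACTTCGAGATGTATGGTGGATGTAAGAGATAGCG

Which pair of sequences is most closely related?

X–Y: 4/35 differ, p = 0.114, d = 0.124.
X–Z: 6/35 differ, p = 0.171, d = 0.195.
Y–Z: 6/35 differ, p = 0.171, d = 0.195.
The smallest distance is between X and Y.

X and Y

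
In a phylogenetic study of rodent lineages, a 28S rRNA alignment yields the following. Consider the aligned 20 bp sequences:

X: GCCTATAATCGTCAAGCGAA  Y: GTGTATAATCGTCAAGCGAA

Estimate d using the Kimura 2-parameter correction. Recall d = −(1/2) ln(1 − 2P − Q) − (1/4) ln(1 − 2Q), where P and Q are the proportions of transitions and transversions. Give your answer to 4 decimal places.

Of 20 sites, 1 differences are transitions and 1 are transversions, so P = 1/20 = 0.05 and Q = 1/20 = 0.05.
Under the Kimura two-parameter model, d = −½ ln(1 − 2P − Q) − ¼ ln(1 − 2Q).
1 − 2P − Q = 0.85, giving −½ ln(0.85) = 0.081259.
1 − 2Q = 0.9, giving −¼ ln(0.9) = 0.026340.
d = 0.081259 + 0.026340 = 0.107599.

0.1076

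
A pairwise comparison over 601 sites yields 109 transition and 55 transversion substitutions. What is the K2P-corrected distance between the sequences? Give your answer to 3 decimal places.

0.353

P = 109/601 ≈ 0.181364 and Q = 55/601 ≈ 0.091514.
Under the Kimura two-parameter model, d = −½ ln(1 − 2P − Q) − ¼ ln(1 − 2Q).
1 − 2P − Q = 0.545758, giving −½ ln(0.545758) = 0.302790.
1 − 2Q = 0.816972, giving −¼ ln(0.816972) = 0.050538.
d = 0.302790 + 0.050538 = 0.353328.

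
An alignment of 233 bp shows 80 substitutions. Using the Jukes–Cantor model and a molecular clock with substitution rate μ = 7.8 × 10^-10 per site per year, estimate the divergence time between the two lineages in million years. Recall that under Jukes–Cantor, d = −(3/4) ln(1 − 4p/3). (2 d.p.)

p = 80/233 ≈ 0.343348.
d = −(3/4) ln(1 − 4p/3) = −0.75 ln(1 − 0.457797) = −0.75 ln(0.542203)
  = −0.75 × (-0.612115) = 0.459086 substitutions/site.
Under a molecular clock d = 2μt, so t = d/(2μ) = 0.459086 / (2 × 7.8 × 10^-10) = 294.29 million years.

294.29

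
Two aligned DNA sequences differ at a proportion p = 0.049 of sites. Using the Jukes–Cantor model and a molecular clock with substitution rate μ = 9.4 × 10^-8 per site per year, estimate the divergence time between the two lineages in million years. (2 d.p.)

d = −(3/4) ln(1 − 4p/3) = −0.75 ln(1 − 0.065333) = −0.75 ln(0.934667)
  = −0.75 × (-0.067565) = 0.050674 substitutions/site.
Under a molecular clock d = 2μt, so t = d/(2μ) = 0.050674 / (2 × 9.4 × 10^-8) = 0.27 million years.

0.27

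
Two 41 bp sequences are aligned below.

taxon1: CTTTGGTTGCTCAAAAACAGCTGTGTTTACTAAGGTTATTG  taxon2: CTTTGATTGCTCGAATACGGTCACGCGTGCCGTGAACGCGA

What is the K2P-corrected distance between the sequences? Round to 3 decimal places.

Of 41 sites, 16 differences are transitions and 5 are transversions, so P = 16/41 ≈ 0.390244 and Q = 5/41 ≈ 0.121951.
Under the Kimura two-parameter model, d = −½ ln(1 − 2P − Q) − ¼ ln(1 − 2Q).
1 − 2P − Q = 0.097561, giving −½ ln(0.097561) = 1.163639.
1 − 2Q = 0.756098, giving −¼ ln(0.756098) = 0.069896.
d = 1.163639 + 0.069896 = 1.233535.

1.234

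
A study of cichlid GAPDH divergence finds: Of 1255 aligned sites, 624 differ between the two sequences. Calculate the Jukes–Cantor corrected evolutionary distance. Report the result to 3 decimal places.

p = 624/1255 ≈ 0.497211.
d = −(3/4) ln(1 − 4p/3) = −0.75 ln(1 − 0.662948) = −0.75 ln(0.337052)
  = −0.75 × (-1.087518) = 0.815639 substitutions/site.

0.816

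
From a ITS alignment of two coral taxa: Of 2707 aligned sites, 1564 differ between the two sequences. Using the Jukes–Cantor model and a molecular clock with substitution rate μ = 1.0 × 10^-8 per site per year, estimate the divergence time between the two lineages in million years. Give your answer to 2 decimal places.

p = 1564/2707 ≈ 0.577761.
d = −(3/4) ln(1 − 4p/3) = −0.75 ln(1 − 0.770348) = −0.75 ln(0.229652)
  = −0.75 × (-1.471190) = 1.103393 substitutions/site.
Under a molecular clock d = 2μt, so t = d/(2μ) = 1.103393 / (2 × 1.0 × 10^-8) = 55.17 million years.

55.17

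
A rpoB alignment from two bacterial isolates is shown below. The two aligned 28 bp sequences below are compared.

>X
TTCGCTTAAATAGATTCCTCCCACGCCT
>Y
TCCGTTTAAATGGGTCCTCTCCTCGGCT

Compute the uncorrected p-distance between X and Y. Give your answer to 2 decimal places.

0.36

The sequences differ at 10 of 28 positions (sites 2, 5, 12, 14, 16, 18, 19, 20, 23, 26).
p = 10/28 = 0.357142… ≈ 0.36 (to 2 d.p.).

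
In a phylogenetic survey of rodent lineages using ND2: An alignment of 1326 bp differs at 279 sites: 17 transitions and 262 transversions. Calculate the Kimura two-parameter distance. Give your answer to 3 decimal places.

P = 17/1326 ≈ 0.012821 and Q = 262/1326 ≈ 0.197587.
Under the Kimura two-parameter model, d = −½ ln(1 − 2P − Q) − ¼ ln(1 − 2Q).
1 − 2P − Q = 0.776771, giving −½ ln(0.776771) = 0.126305.
1 − 2Q = 0.604826, giving −¼ ln(0.604826) = 0.125704.
d = 0.126305 + 0.125704 = 0.252009.

0.252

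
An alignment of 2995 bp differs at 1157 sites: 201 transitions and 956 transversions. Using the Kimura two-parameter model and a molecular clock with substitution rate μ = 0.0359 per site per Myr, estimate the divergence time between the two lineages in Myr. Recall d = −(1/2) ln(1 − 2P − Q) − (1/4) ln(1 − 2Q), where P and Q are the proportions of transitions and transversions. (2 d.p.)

7.75

P = 201/2995 ≈ 0.067112 and Q = 956/2995 ≈ 0.319199.
Under the Kimura two-parameter model, d = −½ ln(1 − 2P − Q) − ¼ ln(1 − 2Q).
1 − 2P − Q = 0.546577, giving −½ ln(0.546577) = 0.302040.
1 − 2Q = 0.361602, giving −¼ ln(0.361602) = 0.254303.
d = 0.302040 + 0.254303 = 0.556343.
Under a molecular clock d = 2μt, so t = d/(2μ) = 0.556343 / (2 × 0.0359) = 7.75 Myr.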